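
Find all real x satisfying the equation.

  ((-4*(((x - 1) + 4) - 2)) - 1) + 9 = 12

Step 1. [((-4*(((x - 1) + 4) - 2)) - 1) + 9 = 12] the outer +9 inverts by subtracting 9, so sub: (-4*(((x - 1) + 4) - 2)) - 1 = 3.
Step 2. [(-4*(((x - 1) + 4) - 2)) - 1 = 3] add 1: x sits inside (… - 1). So sub: -4*(((x - 1) + 4) - 2) = 4.
Step 3. [-4*(((x - 1) + 4) - 2) = 4] -4·(inner) — divide through by -4 ⇒ div: ((x - 1) + 4) - 2 = -1.
Step 4. [((x - 1) + 4) - 2 = -1] 2 comes off first (add 2), so sub: (x - 1) + 4 = 1.
Step 5. [(x - 1) + 4 = 1] the outer +4 inverts by subtracting 4 ⇒ sub: x - 1 = -3.
Step 6. [x - 1 = -3] -1 is outermost — add 1 both sides, so sub: x = -2.

Answer: x ∈ {-2}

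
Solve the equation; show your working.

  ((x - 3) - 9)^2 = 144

Step 1. [((x - 3) - 9)^2 = 144] √ both sides: 144 ≥ 0 gives two branches, so sqrt: (x - 3) - 9 = 12 or -12.
Step 2. [(x - 3) - 9 = 12 or -12] 9 comes off first (add 9), so sub: x - 3 = 21 or -3.
Step 3. [x - 3 = 21 or -3] -3 is outermost — add 3 both sides ⇒ sub: x = 24 or 0.

Answer: x ∈ {0, 24}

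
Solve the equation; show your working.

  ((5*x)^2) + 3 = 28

Step 1. [((5*x)^2) + 3 = 28] the outer +3 inverts by subtracting 3 ⇒ sub: (5*x)^2 = 25.
Step 2. [(5*x)^2 = 25] √ both sides: 25 ≥ 0 gives two branches. So sqrt: 5*x = 5 or -5.
Step 3. [5*x = 5 or -5] divide by the outer 5 ⇒ div: x = 1 or -1.

Answer: x ∈ {-1, 1}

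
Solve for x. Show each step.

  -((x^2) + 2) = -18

Step 1. [-((x^2) + 2) = -18] leading − — multiply by −1 ⇒ neg: (x^2) + 2 = 18.
Step 2. [(x^2) + 2 = 18] +2 is outermost — subtract 2 both sides ⇒ sub: x^2 = 16.
Step 3. [x^2 = 16] √ both sides: 16 ≥ 0 gives two branches. So sqrt: x = 4 or -4.

Answer: x ∈ {-4, 4}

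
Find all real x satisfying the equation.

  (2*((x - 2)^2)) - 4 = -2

Step 1. [(2*((x - 2)^2)) - 4 = -2] 2 divides every term; factor it out. So factor: ((x - 2)^2) - 2 = -1.
Step 2. [((x - 2)^2) - 2 = -1] peel the -2: add 2 from each side. So sub: (x - 2)^2 = 1.
Step 3. [(x - 2)^2 = 1] 1 ≥ 0, LHS is (·)² — take ±√ ⇒ sqrt: x - 2 = 1 or -1.
Step 4. [x - 2 = 1 or -1] peel the -2: add 2 from each side. So sub: x = 3 or 1.

Answer: x ∈ {1, 3}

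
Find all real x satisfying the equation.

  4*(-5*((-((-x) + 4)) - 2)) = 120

Step 1. [4*(-5*((-((-x) + 4)) - 2)) = 120] 4 out front; divide by 4 ⇒ div: -5*((-((-x) + 4)) - 2) = 30.
Step 2. [-5*((-((-x) + 4)) - 2) = 30] divide by the outer -5 ⇒ div: (-((-x) + 4)) - 2 = -6.
Step 3. [(-((-x) + 4)) - 2 = -6] -2 is outermost — add 2 both sides, so sub: -((-x) + 4) = -4.
Step 4. [-((-x) + 4) = -4] leading − — multiply by −1. So neg: (-x) + 4 = 4.
Step 5. [(-x) + 4 = 4] the outer +4 inverts by subtracting 4, so sub: -x = 0.
Step 6. [-x = 0] leading − — multiply by −1, so neg: x = 0.

Answer: x ∈ {0}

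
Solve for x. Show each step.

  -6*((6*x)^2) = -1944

Step 1. [-6*((6*x)^2) = -1944] -6·(inner) — divide through by -6, so div: (6*x)^2 = 324.
Step 2. [(6*x)^2 = 324] √ both sides: 324 ≥ 0 gives two branches ⇒ sqrt: 6*x = 18 or -18.
Step 3. [6*x = 18 or -18] divide by the outer 6, so div: x = 3 or -3.

Answer: x ∈ {-3, 3}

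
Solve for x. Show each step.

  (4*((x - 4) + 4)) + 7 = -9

Step 1. [(4*((x - 4) + 4)) + 7 = -9] 7 comes off first (subtract 7), so sub: 4*((x - 4) + 4) = -16.
Step 2. [4*((x - 4) + 4) = -16] LHS = 4·(…); ÷4 both sides, so div: (x - 4) + 4 = -4.
Step 3. [(x - 4) + 4 = -4] +4 is outermost — subtract 4 both sides. So sub: x - 4 = -8.
Step 4. [x - 4 = -8] add 4: x sits inside (… - 4), so sub: x = -4.

Answer: x ∈ {-4}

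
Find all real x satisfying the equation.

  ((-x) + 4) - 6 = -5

Step 1. [((-x) + 4) - 6 = -5] 6 comes off first (add 6). So sub: (-x) + 4 = 1.
Step 2. [(-x) + 4 = 1] 4 comes off first (subtract 4) ⇒ sub: -x = -3.
Step 3. [-x = -3] leading − — multiply by −1, so neg: x = 3.

Answer: x ∈ {3}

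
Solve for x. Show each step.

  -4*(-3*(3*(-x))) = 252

Step 1. [-4*(-3*(3*(-x))) = 252] -4·(inner) — divide through by -4 ⇒ div: -3*(3*(-x)) = -63.
Step 2. [-3*(3*(-x)) = -63] divide by the outer -3 ⇒ div: 3*(-x) = 21.
Step 3. [3*(-x) = 21] 3·(inner) — divide through by 3 ⇒ div: -x = 7.
Step 4. [-x = 7] leading − — multiply by −1 ⇒ neg: x = -7.

Answer: x ∈ {-7}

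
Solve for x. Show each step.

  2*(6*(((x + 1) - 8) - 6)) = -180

Step 1. [2*(6*(((x + 1) - 8) - 6)) = -180] divide by the outer 2. So div: 6*(((x + 1) - 8) - 6) = -90.
Step 2. [6*(((x + 1) - 8) - 6) = -90] 6·(inner) — divide through by 6. So div: ((x + 1) - 8) - 6 = -15.
Step 3. [((x + 1) - 8) - 6 = -15] peel the -6: add 6 from each side ⇒ sub: (x + 1) - 8 = -9.
Step 4. [(x + 1) - 8 = -9] -8 is outermost — add 8 both sides. So sub: x + 1 = -1.
Step 5. [x + 1 = -1] +1 is outermost — subtract 1 both sides ⇒ sub: x = -2.

Answer: x ∈ {-2}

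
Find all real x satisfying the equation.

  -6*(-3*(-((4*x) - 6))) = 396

Step 1. [-6*(-3*(-((4*x) - 6))) = 396] divide by the outer -6 ⇒ div: -3*(-((4*x) - 6)) = -66.
Step 2. [-3*(-((4*x) - 6)) = -66] LHS = -3·(…); ÷-3 both sides. So div: -((4*x) - 6) = 22.
Step 3. [-((4*x) - 6) = 22] LHS negated; negate both sides. So neg: (4*x) - 6 = -22.
Step 4. [(4*x) - 6 = -22] -6 is outermost — add 6 both sides, so sub: 4*x = -16.
Step 5. [4*x = -16] divide by the outer 4. So div: x = -4.

Answer: x ∈ {-4}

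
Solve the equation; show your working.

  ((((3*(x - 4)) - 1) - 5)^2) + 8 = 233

Step 1. [((((3*(x - 4)) - 1) - 5)^2) + 8 = 233] 8 comes off first (subtract 8), so sub: (((3*(x - 4)) - 1) - 5)^2 = 225.
Step 2. [(((3*(x - 4)) - 1) - 5)^2 = 225] LHS squared, RHS 225 ≥ 0: apply √ (±). So sqrt: ((3*(x - 4)) - 1) - 5 = 15 or -15.
Step 3. [((3*(x - 4)) - 1) - 5 = 15 or -15] 5 comes off first (add 5). So sub: (3*(x - 4)) - 1 = 20 or -10.
Step 4. [(3*(x - 4)) - 1 = 20 or -10] -1 is outermost — add 1 both sides ⇒ sub: 3*(x - 4) = 21 or -9.
Step 5. [3*(x - 4) = 21 or -9] 3 out front; divide by 3. So div: x - 4 = 7 or -3.
Step 6. [x - 4 = 7 or -3] -4 is outermost — add 4 both sides ⇒ sub: x = 11 or 1.

Answer: x ∈ {1, 11}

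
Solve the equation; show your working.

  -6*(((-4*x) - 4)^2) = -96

Step 1. [-6*(((-4*x) - 4)^2) = -96] -6 out front; divide by -6 ⇒ div: ((-4*x) - 4)^2 = 16.
Step 2. [((-4*x) - 4)^2 = 16] LHS squared, RHS 16 ≥ 0: apply √ (±). So sqrt: (-4*x) - 4 = 4 or -4.
Step 3. [(-4*x) - 4 = 4 or -4] common factor -4 (LHS and 4 or -4) — divide through. So factor: x + 1 = -1 or 1.
Step 4. [x + 1 = -1 or 1] +1 is outermost — subtract 1 both sides. So sub: x = -2 or 0.

Answer: x ∈ {-2, 0}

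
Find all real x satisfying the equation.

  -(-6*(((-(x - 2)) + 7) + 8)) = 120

Step 1. [-(-6*(((-(x - 2)) + 7) + 8)) = 120] leading − — multiply by −1 ⇒ neg: -6*(((-(x - 2)) + 7) + 8) = -120.
Step 2. [-6*(((-(x - 2)) + 7) + 8) = -120] leading coefficient -6: divide by -6. So div: ((-(x - 2)) + 7) + 8 = 20.
Step 3. [((-(x - 2)) + 7) + 8 = 20] subtract 8: x sits inside (… + 8) ⇒ sub: (-(x - 2)) + 7 = 12.
Step 4. [(-(x - 2)) + 7 = 12] subtract 7: x sits inside (… + 7) ⇒ sub: -(x - 2) = 5.
Step 5. [-(x - 2) = 5] leading − — multiply by −1. So neg: x - 2 = -5.
Step 6. [x - 2 = -5] -2 is outermost — add 2 both sides. So sub: x = -3.

Answer: x ∈ {-3}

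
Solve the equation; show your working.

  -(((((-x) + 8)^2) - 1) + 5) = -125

Step 1. [-(((((-x) + 8)^2) - 1) + 5) = -125] flip signs both sides, so neg: ((((-x) + 8)^2) - 1) + 5 = 125.
Step 2. [((((-x) + 8)^2) - 1) + 5 = 125] 5 comes off first (subtract 5). So sub: (((-x) + 8)^2) - 1 = 120.
Step 3. [(((-x) + 8)^2) - 1 = 120] add 1: x sits inside (… - 1), so sub: ((-x) + 8)^2 = 121.
Step 4. [((-x) + 8)^2 = 121] √ both sides: 121 ≥ 0 gives two branches ⇒ sqrt: (-x) + 8 = 11 or -11.
Step 5. [(-x) + 8 = 11 or -11] peel the +8: subtract 8 from each side ⇒ sub: -x = 3 or -19.
Step 6. [-x = 3 or -19] flip signs both sides. So neg: x = -3 or 19.

Answer: x ∈ {-3, 19}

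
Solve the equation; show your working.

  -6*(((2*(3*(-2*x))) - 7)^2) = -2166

Step 1. [-6*(((2*(3*(-2*x))) - 7)^2) = -2166] LHS = -6·(…); ÷-6 both sides ⇒ div: ((2*(3*(-2*x))) - 7)^2 = 361.
Step 2. [((2*(3*(-2*x))) - 7)^2 = 361] √ both sides: 361 ≥ 0 gives two branches ⇒ sqrt: (2*(3*(-2*x))) - 7 = 19 or -19.
Step 3. [(2*(3*(-2*x))) - 7 = 19 or -19] the outer -7 inverts by adding 7. So sub: 2*(3*(-2*x)) = 26 or -12.
Step 4. [2*(3*(-2*x)) = 26 or -12] leading coefficient 2: divide by 2. So div: 3*(-2*x) = 13 or -6.
Step 5. [3*(-2*x) = 13 or -6] 3·(inner) — divide through by 3. So div: -2*x = 13/3 or -2.
Step 6. [-2*x = 13/3 or -2] -2 out front; divide by -2 ⇒ div: x = -13/6 or 1.

Answer: x ∈ {-13/6, 1}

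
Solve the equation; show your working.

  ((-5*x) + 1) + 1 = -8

Step 1. [((-5*x) + 1) + 1 = -8] subtract 1: x sits inside (… + 1). So sub: (-5*x) + 1 = -9.
Step 2. [(-5*x) + 1 = -9] subtract 1: x sits inside (… + 1). So sub: -5*x = -10.
Step 3. [-5*x = -10] -5 out front; divide by -5 ⇒ div: x = 2.

Answer: x ∈ {2}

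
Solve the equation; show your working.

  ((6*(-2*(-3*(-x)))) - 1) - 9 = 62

Step 1. [((6*(-2*(-3*(-x)))) - 1) - 9 = 62] add 9: x sits inside (… - 9) ⇒ sub: (6*(-2*(-3*(-x)))) - 1 = 71.
Step 2. [(6*(-2*(-3*(-x)))) - 1 = 71] the outer -1 inverts by adding 1 ⇒ sub: 6*(-2*(-3*(-x))) = 72.
Step 3. [6*(-2*(-3*(-x))) = 72] 6 out front; divide by 6. So div: -2*(-3*(-x)) = 12.
Step 4. [-2*(-3*(-x)) = 12] LHS = -2·(…); ÷-2 both sides. So div: -3*(-x) = -6.
Step 5. [-3*(-x) = -6] LHS = -3·(…); ÷-3 both sides ⇒ div: -x = 2.
Step 6. [-x = 2] LHS negated; negate both sides, so neg: x = -2.

Answer: x ∈ {-2}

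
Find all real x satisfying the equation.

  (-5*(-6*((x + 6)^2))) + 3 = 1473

Step 1. [(-5*(-6*((x + 6)^2))) + 3 = 1473] peel the +3: subtract 3 from each side ⇒ sub: -5*(-6*((x + 6)^2)) = 1470.
Step 2. [-5*(-6*((x + 6)^2)) = 1470] leading coefficient -5: divide by -5 ⇒ div: -6*((x + 6)^2) = -294.
Step 3. [-6*((x + 6)^2) = -294] LHS = -6·(…); ÷-6 both sides, so div: (x + 6)^2 = 49.
Step 4. [(x + 6)^2 = 49] √ both sides: 49 ≥ 0 gives two branches, so sqrt: x + 6 = 7 or -7.
Step 5. [x + 6 = 7 or -7] the outer +6 inverts by subtracting 6 ⇒ sub: x = 1 or -13.

Answer: x ∈ {-13, 1}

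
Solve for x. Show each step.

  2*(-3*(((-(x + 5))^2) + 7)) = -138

Step 1. [2*(-3*(((-(x + 5))^2) + 7)) = -138] LHS = 2·(…); ÷2 both sides. So div: -3*(((-(x + 5))^2) + 7) = -69.
Step 2. [-3*(((-(x + 5))^2) + 7) = -69] -3·(inner) — divide through by -3, so div: ((-(x + 5))^2) + 7 = 23.
Step 3. [((-(x + 5))^2) + 7 = 23] the outer +7 inverts by subtracting 7, so sub: (-(x + 5))^2 = 16.
Step 4. [(-(x + 5))^2 = 16] √ both sides: 16 ≥ 0 gives two branches. So sqrt: -(x + 5) = 4 or -4.
Step 5. [-(x + 5) = 4 or -4] leading − — multiply by −1, so neg: x + 5 = -4 or 4.
Step 6. [x + 5 = -4 or 4] the outer +5 inverts by subtracting 5. So sub: x = -9 or -1.

Answer: x ∈ {-9, -1}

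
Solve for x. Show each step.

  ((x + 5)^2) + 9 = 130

Step 1. [((x + 5)^2) + 9 = 130] 9 comes off first (subtract 9), so sub: (x + 5)^2 = 121.
Step 2. [(x + 5)^2 = 121] 121 ≥ 0, LHS is (·)² — take ±√, so sqrt: x + 5 = 11 or -11.
Step 3. [x + 5 = 11 or -11] the outer +5 inverts by subtracting 5 ⇒ sub: x = 6 or -16.

Answer: x ∈ {-16, 6}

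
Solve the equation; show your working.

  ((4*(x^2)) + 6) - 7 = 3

Step 1. [((4*(x^2)) + 6) - 7 = 3] add 7: x sits inside (… - 7) ⇒ sub: (4*(x^2)) + 6 = 10.
Step 2. [(4*(x^2)) + 6 = 10] the outer +6 inverts by subtracting 6. So sub: 4*(x^2) = 4.
Step 3. [4*(x^2) = 4] 4 out front; divide by 4. So div: x^2 = 1.
Step 4. [x^2 = 1] √ both sides: 1 ≥ 0 gives two branches ⇒ sqrt: x = 1 or -1.

Answer: x ∈ {-1, 1}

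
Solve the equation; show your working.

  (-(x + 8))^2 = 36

Step 1. [(-(x + 8))^2 = 36] 36 ≥ 0, LHS is (·)² — take ±√ ⇒ sqrt: -(x + 8) = 6 or -6.
Step 2. [-(x + 8) = 6 or -6] LHS negated; negate both sides ⇒ neg: x + 8 = -6 or 6.
Step 3. [x + 8 = -6 or 6] the outer +8 inverts by subtracting 8 ⇒ sub: x = -14 or -2.

Answer: x ∈ {-14, -2}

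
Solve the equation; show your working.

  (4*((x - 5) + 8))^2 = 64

Step 1. [(4*((x - 5) + 8))^2 = 64] 64 ≥ 0, LHS is (·)² — take ±√, so sqrt: 4*((x - 5) + 8) = 8 or -8.
Step 2. [4*((x - 5) + 8) = 8 or -8] divide by the outer 4 ⇒ div: (x - 5) + 8 = 2 or -2.
Step 3. [(x - 5) + 8 = 2 or -2] peel the +8: subtract 8 from each side, so sub: x - 5 = -6 or -10.
Step 4. [x - 5 = -6 or -10] -5 is outermost — add 5 both sides. So sub: x = -1 or -5.

Answer: x ∈ {-5, -1}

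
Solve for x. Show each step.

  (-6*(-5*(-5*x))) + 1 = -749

Step 1. [(-6*(-5*(-5*x))) + 1 = -749] subtract 1: x sits inside (… + 1), so sub: -6*(-5*(-5*x)) = -750.
Step 2. [-6*(-5*(-5*x)) = -750] leading coefficient -6: divide by -6, so div: -5*(-5*x) = 125.
Step 3. [-5*(-5*x) = 125] -5 out front; divide by -5. So div: -5*x = -25.
Step 4. [-5*x = -25] LHS = -5·(…); ÷-5 both sides ⇒ div: x = 5.

Answer: x ∈ {5}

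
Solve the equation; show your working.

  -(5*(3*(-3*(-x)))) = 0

Step 1. [-(5*(3*(-3*(-x)))) = 0] flip signs both sides. So neg: 5*(3*(-3*(-x))) = 0.
Step 2. [5*(3*(-3*(-x))) = 0] 5 out front; divide by 5, so div: 3*(-3*(-x)) = 0.
Step 3. [3*(-3*(-x)) = 0] leading coefficient 3: divide by 3 ⇒ div: -3*(-x) = 0.
Step 4. [-3*(-x) = 0] -3·(inner) — divide through by -3 ⇒ div: -x = 0.
Step 5. [-x = 0] leading − — multiply by −1, so neg: x = 0.

Answer: x ∈ {0}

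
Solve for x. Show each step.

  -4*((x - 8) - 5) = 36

Step 1. [-4*((x - 8) - 5) = 36] -4·(inner) — divide through by -4, so div: (x - 8) - 5 = -9.
Step 2. [(x - 8) - 5 = -9] peel the -5: add 5 from each side, so sub: x - 8 = -4.
Step 3. [x - 8 = -4] the outer -8 inverts by adding 8 ⇒ sub: x = 4.

Answer: x ∈ {4}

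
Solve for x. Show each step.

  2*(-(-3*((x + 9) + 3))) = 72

Step 1. [2*(-(-3*((x + 9) + 3))) = 72] 2·(inner) — divide through by 2 ⇒ div: -(-3*((x + 9) + 3)) = 36.
Step 2. [-(-3*((x + 9) + 3)) = 36] flip signs both sides, so neg: -3*((x + 9) + 3) = -36.
Step 3. [-3*((x + 9) + 3) = -36] LHS = -3·(…); ÷-3 both sides ⇒ div: (x + 9) + 3 = 12.
Step 4. [(x + 9) + 3 = 12] 3 comes off first (subtract 3). So sub: x + 9 = 9.
Step 5. [x + 9 = 9] 9 comes off first (subtract 9), so sub: x = 0.

Answer: x ∈ {0}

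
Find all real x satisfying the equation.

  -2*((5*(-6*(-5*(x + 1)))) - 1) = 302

Step 1. [-2*((5*(-6*(-5*(x + 1)))) - 1) = 302] -2 out front; divide by -2. So div: (5*(-6*(-5*(x + 1)))) - 1 = -151.
Step 2. [(5*(-6*(-5*(x + 1)))) - 1 = -151] 1 comes off first (add 1), so sub: 5*(-6*(-5*(x + 1))) = -150.
Step 3. [5*(-6*(-5*(x + 1))) = -150] leading coefficient 5: divide by 5 ⇒ div: -6*(-5*(x + 1)) = -30.
Step 4. [-6*(-5*(x + 1)) = -30] -6 out front; divide by -6, so div: -5*(x + 1) = 5.
Step 5. [-5*(x + 1) = 5] -5 out front; divide by -5. So div: x + 1 = -1.
Step 6. [x + 1 = -1] +1 is outermost — subtract 1 both sides ⇒ sub: x = -2.

Answer: x ∈ {-2}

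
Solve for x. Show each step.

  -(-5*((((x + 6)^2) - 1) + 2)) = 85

Step 1. [-(-5*((((x + 6)^2) - 1) + 2)) = 85] LHS negated; negate both sides. So neg: -5*((((x + 6)^2) - 1) + 2) = -85.
Step 2. [-5*((((x + 6)^2) - 1) + 2) = -85] LHS = -5·(…); ÷-5 both sides, so div: (((x + 6)^2) - 1) + 2 = 17.
Step 3. [(((x + 6)^2) - 1) + 2 = 17] the outer +2 inverts by subtracting 2. So sub: ((x + 6)^2) - 1 = 15.
Step 4. [((x + 6)^2) - 1 = 15] 1 comes off first (add 1). So sub: (x + 6)^2 = 16.
Step 5. [(x + 6)^2 = 16] LHS squared, RHS 16 ≥ 0: apply √ (±), so sqrt: x + 6 = 4 or -4.
Step 6. [x + 6 = 4 or -4] subtract 6: x sits inside (… + 6), so sub: x = -2 or -10.

Answer: x ∈ {-10, -2}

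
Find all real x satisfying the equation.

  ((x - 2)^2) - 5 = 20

Step 1. [((x - 2)^2) - 5 = 20] -5 is outermost — add 5 both sides, so sub: (x - 2)^2 = 25.
Step 2. [(x - 2)^2 = 25] LHS squared, RHS 25 ≥ 0: apply √ (±) ⇒ sqrt: x - 2 = 5 or -5.
Step 3. [x - 2 = 5 or -5] peel the -2: add 2 from each side ⇒ sub: x = 7 or -3.

Answer: x ∈ {-3, 7}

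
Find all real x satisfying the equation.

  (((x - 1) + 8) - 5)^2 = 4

Step 1. [(((x - 1) + 8) - 5)^2 = 4] 4 ≥ 0, LHS is (·)² — take ±√, so sqrt: ((x - 1) + 8) - 5 = 2 or -2.
Step 2. [((x - 1) + 8) - 5 = 2 or -2] the outer -5 inverts by adding 5, so sub: (x - 1) + 8 = 7 or 3.
Step 3. [(x - 1) + 8 = 7 or 3] +8 is outermost — subtract 8 both sides. So sub: x - 1 = -1 or -5.
Step 4. [x - 1 = -1 or -5] 1 comes off first (add 1). So sub: x = 0 or -4.

Answer: x ∈ {-4, 0}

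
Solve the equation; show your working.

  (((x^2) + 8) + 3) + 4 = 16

Step 1. [(((x^2) + 8) + 3) + 4 = 16] subtract 4: x sits inside (… + 4), so sub: ((x^2) + 8) + 3 = 12.
Step 2. [((x^2) + 8) + 3 = 12] 3 comes off first (subtract 3) ⇒ sub: (x^2) + 8 = 9.
Step 3. [(x^2) + 8 = 9] peel the +8: subtract 8 from each side ⇒ sub: x^2 = 1.
Step 4. [x^2 = 1] √ both sides: 1 ≥ 0 gives two branches. So sqrt: x = 1 or -1.

Answer: x ∈ {-1, 1}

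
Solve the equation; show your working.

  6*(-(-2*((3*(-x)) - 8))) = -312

Step 1. [6*(-(-2*((3*(-x)) - 8))) = -312] 6 out front; divide by 6 ⇒ div: -(-2*((3*(-x)) - 8)) = -52.
Step 2. [-(-2*((3*(-x)) - 8)) = -52] flip signs both sides, so neg: -2*((3*(-x)) - 8) = 52.
Step 3. [-2*((3*(-x)) - 8) = 52] leading coefficient -2: divide by -2 ⇒ div: (3*(-x)) - 8 = -26.
Step 4. [(3*(-x)) - 8 = -26] peel the -8: add 8 from each side, so sub: 3*(-x) = -18.
Step 5. [3*(-x) = -18] LHS = 3·(…); ÷3 both sides ⇒ div: -x = -6.
Step 6. [-x = -6] LHS negated; negate both sides ⇒ neg: x = 6.

Answer: x ∈ {6}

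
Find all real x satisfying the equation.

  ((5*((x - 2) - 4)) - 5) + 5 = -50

Step 1. [((5*((x - 2) - 4)) - 5) + 5 = -50] +5 is outermost — subtract 5 both sides ⇒ sub: (5*((x - 2) - 4)) - 5 = -55.
Step 2. [(5*((x - 2) - 4)) - 5 = -55] common factor 5 (LHS and -55) — divide through. So factor: ((x - 2) - 4) - 1 = -11.
Step 3. [((x - 2) - 4) - 1 = -11] 1 comes off first (add 1). So sub: (x - 2) - 4 = -10.
Step 4. [(x - 2) - 4 = -10] peel the -4: add 4 from each side. So sub: x - 2 = -6.
Step 5. [x - 2 = -6] add 2: x sits inside (… - 2), so sub: x = -4.

Answer: x ∈ {-4}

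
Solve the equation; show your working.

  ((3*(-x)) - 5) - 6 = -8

Step 1. [((3*(-x)) - 5) - 6 = -8] add 6: x sits inside (… - 6). So sub: (3*(-x)) - 5 = -2.
Step 2. [(3*(-x)) - 5 = -2] -5 is outermost — add 5 both sides ⇒ sub: 3*(-x) = 3.
Step 3. [3*(-x) = 3] leading coefficient 3: divide by 3, so div: -x = 1.
Step 4. [-x = 1] flip signs both sides. So neg: x = -1.

Answer: x ∈ {-1}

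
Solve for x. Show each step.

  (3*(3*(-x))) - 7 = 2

Step 1. [(3*(3*(-x))) - 7 = 2] add 7: x sits inside (… - 7) ⇒ sub: 3*(3*(-x)) = 9.
Step 2. [3*(3*(-x)) = 9] 3·(inner) — divide through by 3, so div: 3*(-x) = 3.
Step 3. [3*(-x) = 3] leading coefficient 3: divide by 3, so div: -x = 1.
Step 4. [-x = 1] flip signs both sides ⇒ neg: x = -1.

Answer: x ∈ {-1}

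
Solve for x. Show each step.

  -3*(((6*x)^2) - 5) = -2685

Step 1. [-3*(((6*x)^2) - 5) = -2685] leading coefficient -3: divide by -3. So div: ((6*x)^2) - 5 = 895.
Step 2. [((6*x)^2) - 5 = 895] peel the -5: add 5 from each side, so sub: (6*x)^2 = 900.
Step 3. [(6*x)^2 = 900] LHS squared, RHS 900 ≥ 0: apply √ (±), so sqrt: 6*x = 30 or -30.
Step 4. [6*x = 30 or -30] divide by the outer 6. So div: x = 5 or -5.

Answer: x ∈ {-5, 5}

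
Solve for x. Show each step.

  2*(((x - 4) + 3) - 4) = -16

Step 1. [2*(((x - 4) + 3) - 4) = -16] LHS = 2·(…); ÷2 both sides. So div: ((x - 4) + 3) - 4 = -8.
Step 2. [((x - 4) + 3) - 4 = -8] peel the -4: add 4 from each side, so sub: (x - 4) + 3 = -4.
Step 3. [(x - 4) + 3 = -4] 3 comes off first (subtract 3) ⇒ sub: x - 4 = -7.
Step 4. [x - 4 = -7] add 4: x sits inside (… - 4). So sub: x = -3.

Answer: x ∈ {-3}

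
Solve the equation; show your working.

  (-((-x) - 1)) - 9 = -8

Step 1. [(-((-x) - 1)) - 9 = -8] the outer -9 inverts by adding 9. So sub: -((-x) - 1) = 1.
Step 2. [-((-x) - 1) = 1] leading − — multiply by −1 ⇒ neg: (-x) - 1 = -1.
Step 3. [(-x) - 1 = -1] -1 is outermost — add 1 both sides. So sub: -x = 0.
Step 4. [-x = 0] leading − — multiply by −1, so neg: x = 0.

Answer: x ∈ {0}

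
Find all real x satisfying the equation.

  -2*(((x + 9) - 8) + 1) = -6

Step 1. [-2*(((x + 9) - 8) + 1) = -6] leading coefficient -2: divide by -2 ⇒ div: ((x + 9) - 8) + 1 = 3.
Step 2. [((x + 9) - 8) + 1 = 3] +1 is outermost — subtract 1 both sides. So sub: (x + 9) - 8 = 2.
Step 3. [(x + 9) - 8 = 2] -8 is outermost — add 8 both sides ⇒ sub: x + 9 = 10.
Step 4. [x + 9 = 10] the outer +9 inverts by subtracting 9, so sub: x = 1.

Answer: x ∈ {1}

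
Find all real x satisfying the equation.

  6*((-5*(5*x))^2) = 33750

Step 1. [6*((-5*(5*x))^2) = 33750] 6 out front; divide by 6 ⇒ div: (-5*(5*x))^2 = 5625.
Step 2. [(-5*(5*x))^2 = 5625] √ both sides: 5625 ≥ 0 gives two branches ⇒ sqrt: -5*(5*x) = 75 or -75.
Step 3. [-5*(5*x) = 75 or -75] divide by the outer -5, so div: 5*x = -15 or 15.
Step 4. [5*x = -15 or 15] 5·(inner) — divide through by 5. So div: x = -3 or 3.

Answer: x ∈ {-3, 3}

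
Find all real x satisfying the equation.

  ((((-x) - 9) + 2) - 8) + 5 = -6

Step 1. [((((-x) - 9) + 2) - 8) + 5 = -6] the outer +5 inverts by subtracting 5, so sub: (((-x) - 9) + 2) - 8 = -11.
Step 2. [(((-x) - 9) + 2) - 8 = -11] peel the -8: add 8 from each side ⇒ sub: ((-x) - 9) + 2 = -3.
Step 3. [((-x) - 9) + 2 = -3] peel the +2: subtract 2 from each side, so sub: (-x) - 9 = -5.
Step 4. [(-x) - 9 = -5] add 9: x sits inside (… - 9). So sub: -x = 4.
Step 5. [-x = 4] leading − — multiply by −1 ⇒ neg: x = -4.

Answer: x ∈ {-4}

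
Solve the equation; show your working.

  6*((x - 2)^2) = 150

Step 1. [6*((x - 2)^2) = 150] 6 out front; divide by 6, so div: (x - 2)^2 = 25.
Step 2. [(x - 2)^2 = 25] LHS squared, RHS 25 ≥ 0: apply √ (±) ⇒ sqrt: x - 2 = 5 or -5.
Step 3. [x - 2 = 5 or -5] peel the -2: add 2 from each side ⇒ sub: x = 7 or -3.

Answer: x ∈ {-3, 7}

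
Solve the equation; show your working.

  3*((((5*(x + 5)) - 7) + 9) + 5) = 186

Step 1. [3*((((5*(x + 5)) - 7) + 9) + 5) = 186] 3 out front; divide by 3 ⇒ div: (((5*(x + 5)) - 7) + 9) + 5 = 62.
Step 2. [(((5*(x + 5)) - 7) + 9) + 5 = 62] +5 is outermost — subtract 5 both sides ⇒ sub: ((5*(x + 5)) - 7) + 9 = 57.
Step 3. [((5*(x + 5)) - 7) + 9 = 57] the outer +9 inverts by subtracting 9. So sub: (5*(x + 5)) - 7 = 48.
Step 4. [(5*(x + 5)) - 7 = 48] 7 comes off first (add 7). So sub: 5*(x + 5) = 55.
Step 5. [5*(x + 5) = 55] LHS = 5·(…); ÷5 both sides, so div: x + 5 = 11.
Step 6. [x + 5 = 11] subtract 5: x sits inside (… + 5) ⇒ sub: x = 6.

Answer: x ∈ {6}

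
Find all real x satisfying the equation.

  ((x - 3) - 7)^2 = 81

Step 1. [((x - 3) - 7)^2 = 81] LHS squared, RHS 81 ≥ 0: apply √ (±) ⇒ sqrt: (x - 3) - 7 = 9 or -9.
Step 2. [(x - 3) - 7 = 9 or -9] add 7: x sits inside (… - 7) ⇒ sub: x - 3 = 16 or -2.
Step 3. [x - 3 = 16 or -2] peel the -3: add 3 from each side ⇒ sub: x = 19 or 1.

Answer: x ∈ {1, 19}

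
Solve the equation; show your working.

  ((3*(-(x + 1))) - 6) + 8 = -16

Step 1. [((3*(-(x + 1))) - 6) + 8 = -16] 8 comes off first (subtract 8). So sub: (3*(-(x + 1))) - 6 = -24.
Step 2. [(3*(-(x + 1))) - 6 = -24] 3 | LHS and 3 | -24: pull 3 out. So factor: (-(x + 1)) - 2 = -8.
Step 3. [(-(x + 1)) - 2 = -8] peel the -2: add 2 from each side ⇒ sub: -(x + 1) = -6.
Step 4. [-(x + 1) = -6] LHS negated; negate both sides ⇒ neg: x + 1 = 6.
Step 5. [x + 1 = 6] the outer +1 inverts by subtracting 1, so sub: x = 5.

Answer: x ∈ {5}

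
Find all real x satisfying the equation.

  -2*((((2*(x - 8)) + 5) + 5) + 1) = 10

Step 1. [-2*((((2*(x - 8)) + 5) + 5) + 1) = 10] -2 out front; divide by -2, so div: (((2*(x - 8)) + 5) + 5) + 1 = -5.
Step 2. [(((2*(x - 8)) + 5) + 5) + 1 = -5] 1 comes off first (subtract 1), so sub: ((2*(x - 8)) + 5) + 5 = -6.
Step 3. [((2*(x - 8)) + 5) + 5 = -6] subtract 5: x sits inside (… + 5) ⇒ sub: (2*(x - 8)) + 5 = -11.
Step 4. [(2*(x - 8)) + 5 = -11] peel the +5: subtract 5 from each side ⇒ sub: 2*(x - 8) = -16.
Step 5. [2*(x - 8) = -16] divide by the outer 2 ⇒ div: x - 8 = -8.
Step 6. [x - 8 = -8] peel the -8: add 8 from each side ⇒ sub: x = 0.

Answer: x ∈ {0}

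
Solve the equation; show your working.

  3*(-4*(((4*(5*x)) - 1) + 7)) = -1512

Step 1. [3*(-4*(((4*(5*x)) - 1) + 7)) = -1512] 3·(inner) — divide through by 3, so div: -4*(((4*(5*x)) - 1) + 7) = -504.
Step 2. [-4*(((4*(5*x)) - 1) + 7) = -504] LHS = -4·(…); ÷-4 both sides, so div: ((4*(5*x)) - 1) + 7 = 126.
Step 3. [((4*(5*x)) - 1) + 7 = 126] 7 comes off first (subtract 7) ⇒ sub: (4*(5*x)) - 1 = 119.
Step 4. [(4*(5*x)) - 1 = 119] add 1: x sits inside (… - 1) ⇒ sub: 4*(5*x) = 120.
Step 5. [4*(5*x) = 120] divide by the outer 4, so div: 5*x = 30.
Step 6. [5*x = 30] 5 out front; divide by 5 ⇒ div: x = 6.

Answer: x ∈ {6}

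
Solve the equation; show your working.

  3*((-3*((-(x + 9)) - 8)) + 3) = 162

Step 1. [3*((-3*((-(x + 9)) - 8)) + 3) = 162] LHS = 3·(…); ÷3 both sides ⇒ div: (-3*((-(x + 9)) - 8)) + 3 = 54.
Step 2. [(-3*((-(x + 9)) - 8)) + 3 = 54] subtract 3: x sits inside (… + 3) ⇒ sub: -3*((-(x + 9)) - 8) = 51.
Step 3. [-3*((-(x + 9)) - 8) = 51] -3·(inner) — divide through by -3, so div: (-(x + 9)) - 8 = -17.
Step 4. [(-(x + 9)) - 8 = -17] 8 comes off first (add 8), so sub: -(x + 9) = -9.
Step 5. [-(x + 9) = -9] flip signs both sides ⇒ neg: x + 9 = 9.
Step 6. [x + 9 = 9] 9 comes off first (subtract 9). So sub: x = 0.

Answer: x ∈ {0}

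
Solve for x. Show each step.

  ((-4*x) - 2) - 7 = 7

Step 1. [((-4*x) - 2) - 7 = 7] 7 comes off first (add 7), so sub: (-4*x) - 2 = 14.
Step 2. [(-4*x) - 2 = 14] 2 comes off first (add 2), so sub: -4*x = 16.
Step 3. [-4*x = 16] leading coefficient -4: divide by -4 ⇒ div: x = -4.

Answer: x ∈ {-4}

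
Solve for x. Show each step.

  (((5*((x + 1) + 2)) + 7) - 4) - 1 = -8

Step 1. [(((5*((x + 1) + 2)) + 7) - 4) - 1 = -8] 1 comes off first (add 1). So sub: ((5*((x + 1) + 2)) + 7) - 4 = -7.
Step 2. [((5*((x + 1) + 2)) + 7) - 4 = -7] peel the -4: add 4 from each side. So sub: (5*((x + 1) + 2)) + 7 = -3.
Step 3. [(5*((x + 1) + 2)) + 7 = -3] subtract 7: x sits inside (… + 7). So sub: 5*((x + 1) + 2) = -10.
Step 4. [5*((x + 1) + 2) = -10] 5 out front; divide by 5. So div: (x + 1) + 2 = -2.
Step 5. [(x + 1) + 2 = -2] peel the +2: subtract 2 from each side, so sub: x + 1 = -4.
Step 6. [x + 1 = -4] peel the +1: subtract 1 from each side, so sub: x = -5.

Answer: x ∈ {-5}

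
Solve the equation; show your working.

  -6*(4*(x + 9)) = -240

Step 1. [-6*(4*(x + 9)) = -240] -6·(inner) — divide through by -6. So div: 4*(x + 9) = 40.
Step 2. [4*(x + 9) = 40] 4·(inner) — divide through by 4. So div: x + 9 = 10.
Step 3. [x + 9 = 10] the outer +9 inverts by subtracting 9. So sub: x = 1.

Answer: x ∈ {1}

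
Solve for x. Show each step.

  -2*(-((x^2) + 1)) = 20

Step 1. [-2*(-((x^2) + 1)) = 20] -2·(inner) — divide through by -2 ⇒ div: -((x^2) + 1) = -10.
Step 2. [-((x^2) + 1) = -10] flip signs both sides. So neg: (x^2) + 1 = 10.
Step 3. [(x^2) + 1 = 10] 1 comes off first (subtract 1) ⇒ sub: x^2 = 9.
Step 4. [x^2 = 9] LHS squared, RHS 9 ≥ 0: apply √ (±), so sqrt: x = 3 or -3.

Answer: x ∈ {-3, 3}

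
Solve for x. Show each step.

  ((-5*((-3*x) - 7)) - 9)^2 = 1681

Step 1. [((-5*((-3*x) - 7)) - 9)^2 = 1681] √ both sides: 1681 ≥ 0 gives two branches, so sqrt: (-5*((-3*x) - 7)) - 9 = 41 or -41.
Step 2. [(-5*((-3*x) - 7)) - 9 = 41 or -41] 9 comes off first (add 9). So sub: -5*((-3*x) - 7) = 50 or -32.
Step 3. [-5*((-3*x) - 7) = 50 or -32] LHS = -5·(…); ÷-5 both sides, so div: (-3*x) - 7 = -10 or 32/5.
Step 4. [(-3*x) - 7 = -10 or 32/5] 7 comes off first (add 7), so sub: -3*x = -3 or 67/5.
Step 5. [-3*x = -3 or 67/5] -3 out front; divide by -3 ⇒ div: x = 1 or -67/15.

Answer: x ∈ {-67/15, 1}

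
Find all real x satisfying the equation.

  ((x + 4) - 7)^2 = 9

Step 1. [((x + 4) - 7)^2 = 9] √ both sides: 9 ≥ 0 gives two branches, so sqrt: (x + 4) - 7 = 3 or -3.
Step 2. [(x + 4) - 7 = 3 or -3] the outer -7 inverts by adding 7. So sub: x + 4 = 10 or 4.
Step 3. [x + 4 = 10 or 4] +4 is outermost — subtract 4 both sides, so sub: x = 6 or 0.

Answer: x ∈ {0, 6}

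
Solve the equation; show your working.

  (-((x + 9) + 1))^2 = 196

Step 1. [(-((x + 9) + 1))^2 = 196] √ both sides: 196 ≥ 0 gives two branches, so sqrt: -((x + 9) + 1) = 14 or -14.
Step 2. [-((x + 9) + 1) = 14 or -14] leading − — multiply by −1 ⇒ neg: (x + 9) + 1 = -14 or 14.
Step 3. [(x + 9) + 1 = -14 or 14] 1 comes off first (subtract 1). So sub: x + 9 = -15 or 13.
Step 4. [x + 9 = -15 or 13] 9 comes off first (subtract 9), so sub: x = -24 or 4.

Answer: x ∈ {-24, 4}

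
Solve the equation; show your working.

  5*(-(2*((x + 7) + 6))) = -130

Step 1. [5*(-(2*((x + 7) + 6))) = -130] leading coefficient 5: divide by 5. So div: -(2*((x + 7) + 6)) = -26.
Step 2. [-(2*((x + 7) + 6)) = -26] leading − — multiply by −1, so neg: 2*((x + 7) + 6) = 26.
Step 3. [2*((x + 7) + 6) = 26] 2·(inner) — divide through by 2 ⇒ div: (x + 7) + 6 = 13.
Step 4. [(x + 7) + 6 = 13] peel the +6: subtract 6 from each side ⇒ sub: x + 7 = 7.
Step 5. [x + 7 = 7] the outer +7 inverts by subtracting 7 ⇒ sub: x = 0.

Answer: x ∈ {0}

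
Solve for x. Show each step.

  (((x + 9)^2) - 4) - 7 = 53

Step 1. [(((x + 9)^2) - 4) - 7 = 53] add 7: x sits inside (… - 7) ⇒ sub: ((x + 9)^2) - 4 = 60.
Step 2. [((x + 9)^2) - 4 = 60] 4 comes off first (add 4), so sub: (x + 9)^2 = 64.
Step 3. [(x + 9)^2 = 64] 64 ≥ 0, LHS is (·)² — take ±√, so sqrt: x + 9 = 8 or -8.
Step 4. [x + 9 = 8 or -8] +9 is outermost — subtract 9 both sides, so sub: x = -1 or -17.

Answer: x ∈ {-17, -1}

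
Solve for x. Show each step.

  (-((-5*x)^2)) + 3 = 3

Step 1. [(-((-5*x)^2)) + 3 = 3] peel the +3: subtract 3 from each side. So sub: -((-5*x)^2) = 0.
Step 2. [-((-5*x)^2) = 0] LHS negated; negate both sides. So neg: (-5*x)^2 = 0.
Step 3. [(-5*x)^2 = 0] 0 ≥ 0, LHS is (·)² — take ±√. So sqrt: -5*x = 0.
Step 4. [-5*x = 0] leading coefficient -5: divide by -5. So div: x = 0.

Answer: x ∈ {0}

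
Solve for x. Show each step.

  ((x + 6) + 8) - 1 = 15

Step 1. [((x + 6) + 8) - 1 = 15] -1 is outermost — add 1 both sides ⇒ sub: (x + 6) + 8 = 16.
Step 2. [(x + 6) + 8 = 16] peel the +8: subtract 8 from each side. So sub: x + 6 = 8.
Step 3. [x + 6 = 8] subtract 6: x sits inside (… + 6), so sub: x = 2.

Answer: x ∈ {2}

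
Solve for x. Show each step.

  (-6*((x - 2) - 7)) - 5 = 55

Step 1. [(-6*((x - 2) - 7)) - 5 = 55] -5 is outermost — add 5 both sides, so sub: -6*((x - 2) - 7) = 60.
Step 2. [-6*((x - 2) - 7) = 60] leading coefficient -6: divide by -6 ⇒ div: (x - 2) - 7 = -10.
Step 3. [(x - 2) - 7 = -10] 7 comes off first (add 7), so sub: x - 2 = -3.
Step 4. [x - 2 = -3] the outer -2 inverts by adding 2 ⇒ sub: x = -1.

Answer: x ∈ {-1}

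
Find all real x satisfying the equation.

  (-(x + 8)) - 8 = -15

Step 1. [(-(x + 8)) - 8 = -15] the outer -8 inverts by adding 8, so sub: -(x + 8) = -7.
Step 2. [-(x + 8) = -7] leading − — multiply by −1. So neg: x + 8 = 7.
Step 3. [x + 8 = 7] subtract 8: x sits inside (… + 8) ⇒ sub: x = -1.

Answer: x ∈ {-1}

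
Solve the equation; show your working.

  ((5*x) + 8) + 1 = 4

Step 1. [((5*x) + 8) + 1 = 4] +1 is outermost — subtract 1 both sides, so sub: (5*x) + 8 = 3.
Step 2. [(5*x) + 8 = 3] the outer +8 inverts by subtracting 8. So sub: 5*x = -5.
Step 3. [5*x = -5] 5 out front; divide by 5, so div: x = -1.

Answer: x ∈ {-1}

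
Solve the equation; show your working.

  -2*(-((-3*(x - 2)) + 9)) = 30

Step 1. [-2*(-((-3*(x - 2)) + 9)) = 30] leading coefficient -2: divide by -2 ⇒ div: -((-3*(x - 2)) + 9) = -15.
Step 2. [-((-3*(x - 2)) + 9) = -15] flip signs both sides, so neg: (-3*(x - 2)) + 9 = 15.
Step 3. [(-3*(x - 2)) + 9 = 15] common factor -3 (LHS and 15) — divide through ⇒ factor: (x - 2) - 3 = -5.
Step 4. [(x - 2) - 3 = -5] 3 comes off first (add 3), so sub: x - 2 = -2.
Step 5. [x - 2 = -2] peel the -2: add 2 from each side ⇒ sub: x = 0.

Answer: x ∈ {0}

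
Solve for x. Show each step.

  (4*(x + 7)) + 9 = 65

Step 1. [(4*(x + 7)) + 9 = 65] the outer +9 inverts by subtracting 9, so sub: 4*(x + 7) = 56.
Step 2. [4*(x + 7) = 56] 4 out front; divide by 4. So div: x + 7 = 14.
Step 3. [x + 7 = 14] +7 is outermost — subtract 7 both sides. So sub: x = 7.

Answer: x ∈ {7}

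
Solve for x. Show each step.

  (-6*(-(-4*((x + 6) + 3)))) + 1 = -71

Step 1. [(-6*(-(-4*((x + 6) + 3)))) + 1 = -71] the outer +1 inverts by subtracting 1, so sub: -6*(-(-4*((x + 6) + 3))) = -72.
Step 2. [-6*(-(-4*((x + 6) + 3))) = -72] LHS = -6·(…); ÷-6 both sides. So div: -(-4*((x + 6) + 3)) = 12.
Step 3. [-(-4*((x + 6) + 3)) = 12] leading − — multiply by −1, so neg: -4*((x + 6) + 3) = -12.
Step 4. [-4*((x + 6) + 3) = -12] divide by the outer -4. So div: (x + 6) + 3 = 3.
Step 5. [(x + 6) + 3 = 3] subtract 3: x sits inside (… + 3) ⇒ sub: x + 6 = 0.
Step 6. [x + 6 = 0] subtract 6: x sits inside (… + 6). So sub: x = -6.

Answer: x ∈ {-6}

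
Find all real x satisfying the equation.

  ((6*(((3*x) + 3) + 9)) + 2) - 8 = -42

Step 1. [((6*(((3*x) + 3) + 9)) + 2) - 8 = -42] -8 is outermost — add 8 both sides, so sub: (6*(((3*x) + 3) + 9)) + 2 = -34.
Step 2. [(6*(((3*x) + 3) + 9)) + 2 = -34] subtract 2: x sits inside (… + 2) ⇒ sub: 6*(((3*x) + 3) + 9) = -36.
Step 3. [6*(((3*x) + 3) + 9) = -36] divide by the outer 6 ⇒ div: ((3*x) + 3) + 9 = -6.
Step 4. [((3*x) + 3) + 9 = -6] subtract 9: x sits inside (… + 9) ⇒ sub: (3*x) + 3 = -15.
Step 5. [(3*x) + 3 = -15] 3 comes off first (subtract 3) ⇒ sub: 3*x = -18.
Step 6. [3*x = -18] 3·(inner) — divide through by 3. So div: x = -6.

Answer: x ∈ {-6}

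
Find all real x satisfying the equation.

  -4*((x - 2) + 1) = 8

Step 1. [-4*((x - 2) + 1) = 8] LHS = -4·(…); ÷-4 both sides, so div: (x - 2) + 1 = -2.
Step 2. [(x - 2) + 1 = -2] peel the +1: subtract 1 from each side ⇒ sub: x - 2 = -3.
Step 3. [x - 2 = -3] the outer -2 inverts by adding 2 ⇒ sub: x = -1.

Answer: x ∈ {-1}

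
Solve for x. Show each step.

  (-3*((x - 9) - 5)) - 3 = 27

Step 1. [(-3*((x - 9) - 5)) - 3 = 27] -3 is outermost — add 3 both sides. So sub: -3*((x - 9) - 5) = 30.
Step 2. [-3*((x - 9) - 5) = 30] leading coefficient -3: divide by -3 ⇒ div: (x - 9) - 5 = -10.
Step 3. [(x - 9) - 5 = -10] -5 is outermost — add 5 both sides. So sub: x - 9 = -5.
Step 4. [x - 9 = -5] peel the -9: add 9 from each side. So sub: x = 4.

Answer: x ∈ {4}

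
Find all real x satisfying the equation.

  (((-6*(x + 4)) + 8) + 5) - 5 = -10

Step 1. [(((-6*(x + 4)) + 8) + 5) - 5 = -10] add 5: x sits inside (… - 5) ⇒ sub: ((-6*(x + 4)) + 8) + 5 = -5.
Step 2. [((-6*(x + 4)) + 8) + 5 = -5] peel the +5: subtract 5 from each side, so sub: (-6*(x + 4)) + 8 = -10.
Step 3. [(-6*(x + 4)) + 8 = -10] 8 comes off first (subtract 8) ⇒ sub: -6*(x + 4) = -18.
Step 4. [-6*(x + 4) = -18] leading coefficient -6: divide by -6, so div: x + 4 = 3.
Step 5. [x + 4 = 3] 4 comes off first (subtract 4). So sub: x = -1.

Answer: x ∈ {-1}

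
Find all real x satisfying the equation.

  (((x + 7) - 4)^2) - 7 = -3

Step 1. [(((x + 7) - 4)^2) - 7 = -3] the outer -7 inverts by adding 7 ⇒ sub: ((x + 7) - 4)^2 = 4.
Step 2. [((x + 7) - 4)^2 = 4] √ both sides: 4 ≥ 0 gives two branches. So sqrt: (x + 7) - 4 = 2 or -2.
Step 3. [(x + 7) - 4 = 2 or -2] 4 comes off first (add 4) ⇒ sub: x + 7 = 6 or 2.
Step 4. [x + 7 = 6 or 2] the outer +7 inverts by subtracting 7. So sub: x = -1 or -5.

Answer: x ∈ {-5, -1}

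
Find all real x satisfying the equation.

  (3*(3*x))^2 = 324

Step 1. [(3*(3*x))^2 = 324] LHS squared, RHS 324 ≥ 0: apply √ (±) ⇒ sqrt: 3*(3*x) = 18 or -18.
Step 2. [3*(3*x) = 18 or -18] 3 out front; divide by 3, so div: 3*x = 6 or -6.
Step 3. [3*x = 6 or -6] 3 out front; divide by 3, so div: x = 2 or -2.

Answer: x ∈ {-2, 2}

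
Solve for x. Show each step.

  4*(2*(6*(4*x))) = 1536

Step 1. [4*(2*(6*(4*x))) = 1536] LHS = 4·(…); ÷4 both sides. So div: 2*(6*(4*x)) = 384.
Step 2. [2*(6*(4*x)) = 384] leading coefficient 2: divide by 2. So div: 6*(4*x) = 192.
Step 3. [6*(4*x) = 192] 6·(inner) — divide through by 6 ⇒ div: 4*x = 32.
Step 4. [4*x = 32] divide by the outer 4 ⇒ div: x = 8.

Answer: x ∈ {8}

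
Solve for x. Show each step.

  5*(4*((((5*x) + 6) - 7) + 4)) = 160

Step 1. [5*(4*((((5*x) + 6) - 7) + 4)) = 160] divide by the outer 5 ⇒ div: 4*((((5*x) + 6) - 7) + 4) = 32.
Step 2. [4*((((5*x) + 6) - 7) + 4) = 32] divide by the outer 4. So div: (((5*x) + 6) - 7) + 4 = 8.
Step 3. [(((5*x) + 6) - 7) + 4 = 8] peel the +4: subtract 4 from each side ⇒ sub: ((5*x) + 6) - 7 = 4.
Step 4. [((5*x) + 6) - 7 = 4] the outer -7 inverts by adding 7, so sub: (5*x) + 6 = 11.
Step 5. [(5*x) + 6 = 11] 6 comes off first (subtract 6), so sub: 5*x = 5.
Step 6. [5*x = 5] divide by the outer 5 ⇒ div: x = 1.

Answer: x ∈ {1}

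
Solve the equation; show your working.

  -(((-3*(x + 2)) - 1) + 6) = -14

Step 1. [-(((-3*(x + 2)) - 1) + 6) = -14] LHS negated; negate both sides ⇒ neg: ((-3*(x + 2)) - 1) + 6 = 14.
Step 2. [((-3*(x + 2)) - 1) + 6 = 14] peel the +6: subtract 6 from each side ⇒ sub: (-3*(x + 2)) - 1 = 8.
Step 3. [(-3*(x + 2)) - 1 = 8] the outer -1 inverts by adding 1 ⇒ sub: -3*(x + 2) = 9.
Step 4. [-3*(x + 2) = 9] divide by the outer -3, so div: x + 2 = -3.
Step 5. [x + 2 = -3] 2 comes off first (subtract 2) ⇒ sub: x = -5.

Answer: x ∈ {-5}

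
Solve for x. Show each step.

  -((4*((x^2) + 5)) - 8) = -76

Step 1. [-((4*((x^2) + 5)) - 8) = -76] LHS negated; negate both sides. So neg: (4*((x^2) + 5)) - 8 = 76.
Step 2. [(4*((x^2) + 5)) - 8 = 76] peel the -8: add 8 from each side ⇒ sub: 4*((x^2) + 5) = 84.
Step 3. [4*((x^2) + 5) = 84] divide by the outer 4, so div: (x^2) + 5 = 21.
Step 4. [(x^2) + 5 = 21] the outer +5 inverts by subtracting 5. So sub: x^2 = 16.
Step 5. [x^2 = 16] √ both sides: 16 ≥ 0 gives two branches. So sqrt: x = 4 or -4.

Answer: x ∈ {-4, 4}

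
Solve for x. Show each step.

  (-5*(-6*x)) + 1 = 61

Step 1. [(-5*(-6*x)) + 1 = 61] peel the +1: subtract 1 from each side ⇒ sub: -5*(-6*x) = 60.
Step 2. [-5*(-6*x) = 60] -5 out front; divide by -5 ⇒ div: -6*x = -12.
Step 3. [-6*x = -12] leading coefficient -6: divide by -6 ⇒ div: x = 2.

Answer: x ∈ {2}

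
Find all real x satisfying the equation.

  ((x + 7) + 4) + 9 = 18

Step 1. [((x + 7) + 4) + 9 = 18] peel the +9: subtract 9 from each side, so sub: (x + 7) + 4 = 9.
Step 2. [(x + 7) + 4 = 9] subtract 4: x sits inside (… + 4) ⇒ sub: x + 7 = 5.
Step 3. [x + 7 = 5] peel the +7: subtract 7 from each side. So sub: x = -2.

Answer: x ∈ {-2}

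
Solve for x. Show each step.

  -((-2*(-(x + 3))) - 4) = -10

Step 1. [-((-2*(-(x + 3))) - 4) = -10] leading − — multiply by −1. So neg: (-2*(-(x + 3))) - 4 = 10.
Step 2. [(-2*(-(x + 3))) - 4 = 10] common factor -2 (LHS and 10) — divide through ⇒ factor: (-(x + 3)) + 2 = -5.
Step 3. [(-(x + 3)) + 2 = -5] +2 is outermost — subtract 2 both sides. So sub: -(x + 3) = -7.
Step 4. [-(x + 3) = -7] flip signs both sides. So neg: x + 3 = 7.
Step 5. [x + 3 = 7] +3 is outermost — subtract 3 both sides, so sub: x = 4.

Answer: x ∈ {4}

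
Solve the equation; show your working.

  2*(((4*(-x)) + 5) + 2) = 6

Step 1. [2*(((4*(-x)) + 5) + 2) = 6] divide by the outer 2 ⇒ div: ((4*(-x)) + 5) + 2 = 3.
Step 2. [((4*(-x)) + 5) + 2 = 3] the outer +2 inverts by subtracting 2, so sub: (4*(-x)) + 5 = 1.
Step 3. [(4*(-x)) + 5 = 1] +5 is outermost — subtract 5 both sides, so sub: 4*(-x) = -4.
Step 4. [4*(-x) = -4] 4 out front; divide by 4 ⇒ div: -x = -1.
Step 5. [-x = -1] flip signs both sides, so neg: x = 1.

Answer: x ∈ {1}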